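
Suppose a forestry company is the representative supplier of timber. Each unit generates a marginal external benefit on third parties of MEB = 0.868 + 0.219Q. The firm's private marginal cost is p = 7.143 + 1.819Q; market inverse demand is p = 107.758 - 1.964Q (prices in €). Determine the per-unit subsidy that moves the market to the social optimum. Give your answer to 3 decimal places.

Social marginal cost = private MC − MEB = 6.275 + 1.600Q.
Set SMC = demand: 6.275 + 1.600Q = 107.758 - 1.964Q → Q* = 28.4745.
The Pigouvian subsidy equals MEB at Q*: 0.868 + 0.219×28.4745 = 7.1039.

subsidy = €7.104 per unit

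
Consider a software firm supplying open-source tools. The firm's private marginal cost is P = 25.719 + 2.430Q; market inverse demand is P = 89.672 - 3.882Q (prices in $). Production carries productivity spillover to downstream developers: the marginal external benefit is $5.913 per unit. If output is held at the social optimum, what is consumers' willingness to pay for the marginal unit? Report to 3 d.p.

Social marginal cost = private MC − MEB = 19.806 + 2.430Q.
Set SMC = demand: 19.806 + 2.430Q = 89.672 - 3.882Q → Q* = 11.0688.
Consumer price on the demand curve at Q*: 89.672 − 3.882×11.0688 = 46.7029.

P = $46.703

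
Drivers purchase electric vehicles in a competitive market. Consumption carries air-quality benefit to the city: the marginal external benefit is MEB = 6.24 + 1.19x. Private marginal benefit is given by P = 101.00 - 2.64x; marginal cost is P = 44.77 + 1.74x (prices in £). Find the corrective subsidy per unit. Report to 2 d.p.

subsidy = £29.54 per unit

Social marginal benefit = demand + MEB = 107.24 - 1.45x.
Set SMB = MC: 107.24 - 1.45x = 44.77 + 1.74x → x* = 19.5831.
The Pigouvian subsidy equals MEB at x*: 6.24 + 1.19×19.5831 = 29.5439.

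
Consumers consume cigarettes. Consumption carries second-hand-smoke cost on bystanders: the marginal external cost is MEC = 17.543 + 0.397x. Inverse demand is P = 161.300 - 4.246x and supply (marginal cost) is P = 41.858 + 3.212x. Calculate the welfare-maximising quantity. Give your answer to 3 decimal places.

Social marginal benefit = demand − MEC = 143.757 - 4.643x.
Set SMB = MC: 143.757 - 4.643x = 41.858 + 3.212x → x* = 12.9725.

x* = 12.973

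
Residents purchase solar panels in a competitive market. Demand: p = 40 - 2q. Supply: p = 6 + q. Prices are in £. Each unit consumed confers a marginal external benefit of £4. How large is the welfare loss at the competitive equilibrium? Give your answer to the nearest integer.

DWL = £3

Market equilibrium (private): 6 + q = 40 - 2q → q_m = 11.3333.
Social marginal benefit = demand + MEB = 44 - 2q.
Set SMB = MC: 44 - 2q = 6 + q → q* = 12.6667.
The welfare-loss triangle has base |q_m − q*| and height MEB(q_m) (the vertical gap between SMB and MC is zero at q* and MEB at q_m).
DWL = ½ × 1.3334 × 4.0000 = 2.6668.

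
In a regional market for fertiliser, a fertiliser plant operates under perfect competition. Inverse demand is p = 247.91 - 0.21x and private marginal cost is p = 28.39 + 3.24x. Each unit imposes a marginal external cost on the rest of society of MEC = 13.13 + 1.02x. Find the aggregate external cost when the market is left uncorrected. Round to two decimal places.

2900.26

Market equilibrium (private): 28.39 + 3.24x = 247.91 - 0.21x → x_m = 63.6290.
Total external cost = ∫₀^{x_m} (13.13 + 1.02x) dx = 13.13×63.6290 + ½×1.02×63.6290² = 2900.2601.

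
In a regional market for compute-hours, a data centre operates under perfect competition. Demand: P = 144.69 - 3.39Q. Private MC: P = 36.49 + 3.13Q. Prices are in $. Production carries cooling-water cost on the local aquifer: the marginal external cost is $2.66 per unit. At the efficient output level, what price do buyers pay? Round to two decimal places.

P = $89.82

Social marginal cost = private MC + MEC = 39.15 + 3.13Q.
Set SMC = demand: 39.15 + 3.13Q = 144.69 - 3.39Q → Q* = 16.1871.
Consumer price on the demand curve at Q*: 144.69 − 3.39×16.1871 = 89.8157.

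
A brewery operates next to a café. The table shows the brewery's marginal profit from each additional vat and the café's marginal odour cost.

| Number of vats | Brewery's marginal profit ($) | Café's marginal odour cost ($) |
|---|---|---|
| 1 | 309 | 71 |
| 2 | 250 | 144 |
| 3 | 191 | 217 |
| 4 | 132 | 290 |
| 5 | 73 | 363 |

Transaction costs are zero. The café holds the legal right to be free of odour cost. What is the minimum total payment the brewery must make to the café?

Efficient level: marginal profit ≥ marginal odour cost through level 2, so k* = 2.
With the café holding the right, the brewery must at least compensate total damage at k*: 71 + 144 = 215.

$215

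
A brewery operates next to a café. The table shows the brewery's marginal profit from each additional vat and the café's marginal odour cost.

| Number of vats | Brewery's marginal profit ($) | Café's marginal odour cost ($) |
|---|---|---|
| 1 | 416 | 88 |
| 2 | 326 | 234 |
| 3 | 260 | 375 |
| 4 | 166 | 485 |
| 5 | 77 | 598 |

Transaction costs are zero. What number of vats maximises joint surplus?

2

Bargaining reaches the level where marginal profit last exceeds marginal odour cost.
That holds through level 2 (326 ≥ 234) but not at 3 (260 < 375).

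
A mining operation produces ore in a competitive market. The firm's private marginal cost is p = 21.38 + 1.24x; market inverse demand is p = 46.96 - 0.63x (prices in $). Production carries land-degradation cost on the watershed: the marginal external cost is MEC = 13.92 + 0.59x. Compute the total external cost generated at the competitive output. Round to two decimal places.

Market equilibrium (private): 21.38 + 1.24x = 46.96 - 0.63x → x_m = 13.6791.
Total external cost = ∫₀^{x_m} (13.92 + 0.59x) dx = 13.92×13.6791 + ½×0.59×13.6791² = 245.6128.

$245.61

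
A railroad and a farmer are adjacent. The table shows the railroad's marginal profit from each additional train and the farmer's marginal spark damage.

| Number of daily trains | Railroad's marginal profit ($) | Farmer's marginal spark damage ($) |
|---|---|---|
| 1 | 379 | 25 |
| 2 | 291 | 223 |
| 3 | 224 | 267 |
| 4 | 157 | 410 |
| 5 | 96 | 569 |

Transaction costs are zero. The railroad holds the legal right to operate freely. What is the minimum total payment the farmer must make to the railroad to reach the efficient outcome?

$477

Left alone the railroad would choose level 5 (marginal profit stays positive).
Efficient level: k* = 2 (marginal profit ≥ marginal spark damage through 2).
The farmer must at least cover the railroad's forgone profit from cutting 5→2: 224 + 157 + 96 = 477.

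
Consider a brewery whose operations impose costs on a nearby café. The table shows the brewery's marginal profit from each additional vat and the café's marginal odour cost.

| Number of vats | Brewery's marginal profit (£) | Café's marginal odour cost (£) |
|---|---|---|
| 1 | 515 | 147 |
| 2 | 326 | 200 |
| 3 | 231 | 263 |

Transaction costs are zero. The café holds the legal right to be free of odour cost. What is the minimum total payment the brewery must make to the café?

£347

Efficient level: marginal profit ≥ marginal odour cost through level 2, so k* = 2.
With the café holding the right, the brewery must at least compensate total damage at k*: 147 + 200 = 347.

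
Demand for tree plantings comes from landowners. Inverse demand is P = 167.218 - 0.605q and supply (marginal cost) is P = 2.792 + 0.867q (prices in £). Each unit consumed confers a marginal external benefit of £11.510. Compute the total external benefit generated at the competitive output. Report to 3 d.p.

£1285.695

Market equilibrium (private): 2.792 + 0.867q = 167.218 - 0.605q → q_m = 111.7024.
Total external benefit = MEB × q_m = 11.510 × 111.7024 = 1285.6946.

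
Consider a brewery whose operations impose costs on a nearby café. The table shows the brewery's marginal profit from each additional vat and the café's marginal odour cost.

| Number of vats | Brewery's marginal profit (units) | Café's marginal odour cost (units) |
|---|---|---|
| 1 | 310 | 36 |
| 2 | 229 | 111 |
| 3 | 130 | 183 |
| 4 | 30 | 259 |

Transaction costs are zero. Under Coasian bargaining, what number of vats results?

Bargaining reaches the level where marginal profit last exceeds marginal odour cost.
That holds through level 2 (229 ≥ 111) but not at 3 (130 < 183).

2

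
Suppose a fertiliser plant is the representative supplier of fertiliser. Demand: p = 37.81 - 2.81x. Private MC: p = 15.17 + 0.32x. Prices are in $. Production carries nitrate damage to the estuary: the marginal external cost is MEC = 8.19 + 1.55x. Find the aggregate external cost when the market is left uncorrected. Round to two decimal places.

$99.79

Market equilibrium (private): 15.17 + 0.32x = 37.81 - 2.81x → x_m = 7.2332.
Total external cost = ∫₀^{x_m} (8.19 + 1.55x) dx = 8.19×7.2332 + ½×1.55×7.2332² = 99.7873.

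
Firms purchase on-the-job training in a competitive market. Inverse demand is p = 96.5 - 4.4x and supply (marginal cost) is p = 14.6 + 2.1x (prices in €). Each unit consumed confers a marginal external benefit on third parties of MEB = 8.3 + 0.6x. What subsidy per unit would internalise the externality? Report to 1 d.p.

Social marginal benefit = demand + MEB = 104.8 - 3.8x.
Set SMB = MC: 104.8 - 3.8x = 14.6 + 2.1x → x* = 15.2881.
The Pigouvian subsidy equals MEB at x*: 8.3 + 0.6×15.2881 = 17.4729.

subsidy = €17.5 per unit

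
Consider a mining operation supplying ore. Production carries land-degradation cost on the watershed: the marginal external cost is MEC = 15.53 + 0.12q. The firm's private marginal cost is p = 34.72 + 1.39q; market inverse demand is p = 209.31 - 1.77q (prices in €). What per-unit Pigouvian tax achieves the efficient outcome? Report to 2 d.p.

Social marginal cost = private MC + MEC = 50.25 + 1.51q.
Set SMC = demand: 50.25 + 1.51q = 209.31 - 1.77q → q* = 48.4939.
The Pigouvian tax equals MEC at q*: 15.53 + 0.12×48.4939 = 21.3493.

tax = €21.35 per unit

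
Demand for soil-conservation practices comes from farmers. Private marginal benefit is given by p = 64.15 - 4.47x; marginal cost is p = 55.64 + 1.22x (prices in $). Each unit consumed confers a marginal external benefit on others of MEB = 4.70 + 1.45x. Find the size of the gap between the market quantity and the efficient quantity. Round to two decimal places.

1.62 units

Market equilibrium (private): 55.64 + 1.22x = 64.15 - 4.47x → x_m = 1.4956.
Social marginal benefit = demand + MEB = 68.85 - 3.02x.
Set SMB = MC: 68.85 - 3.02x = 55.64 + 1.22x → x* = 3.1156.
Gap = |1.4956 − 3.1156| = 1.6200.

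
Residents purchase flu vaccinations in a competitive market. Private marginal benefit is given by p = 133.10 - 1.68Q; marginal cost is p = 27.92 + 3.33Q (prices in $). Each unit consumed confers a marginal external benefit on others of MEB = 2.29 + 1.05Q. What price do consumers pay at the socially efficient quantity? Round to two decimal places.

P = $87.51

Social marginal benefit = demand + MEB = 135.39 - 0.63Q.
Set SMB = MC: 135.39 - 0.63Q = 27.92 + 3.33Q → Q* = 27.1389.
Consumer price on the demand curve at Q*: 133.10 − 1.68×27.1389 = 87.5066.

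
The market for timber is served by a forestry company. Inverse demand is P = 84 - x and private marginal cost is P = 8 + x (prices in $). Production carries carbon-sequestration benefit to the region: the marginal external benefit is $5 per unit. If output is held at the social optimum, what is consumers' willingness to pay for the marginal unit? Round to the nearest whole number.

P = $44

Social marginal cost = private MC − MEB = 3 + x.
Set SMC = demand: 3 + x = 84 - x → x* = 40.5000.
Consumer price on the demand curve at x*: 84 − 1×40.5000 = 43.5000.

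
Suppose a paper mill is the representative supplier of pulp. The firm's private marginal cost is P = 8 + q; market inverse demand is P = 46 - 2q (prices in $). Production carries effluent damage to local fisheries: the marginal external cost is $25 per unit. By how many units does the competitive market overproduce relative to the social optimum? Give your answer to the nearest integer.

8 units

Market equilibrium (private): 8 + q = 46 - 2q → q_m = 12.6667.
Social marginal cost = private MC + MEC = 33 + q.
Set SMC = demand: 33 + q = 46 - 2q → q* = 4.3333.
Gap = |12.6667 − 4.3333| = 8.3334.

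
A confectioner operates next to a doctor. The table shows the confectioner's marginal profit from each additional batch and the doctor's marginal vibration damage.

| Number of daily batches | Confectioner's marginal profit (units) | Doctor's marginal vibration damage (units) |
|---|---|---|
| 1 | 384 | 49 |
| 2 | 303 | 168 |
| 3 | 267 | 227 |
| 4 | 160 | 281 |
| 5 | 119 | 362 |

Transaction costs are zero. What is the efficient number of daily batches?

Bargaining reaches the level where marginal profit last exceeds marginal vibration damage.
That holds through level 3 (267 ≥ 227) but not at 4 (160 < 281).

3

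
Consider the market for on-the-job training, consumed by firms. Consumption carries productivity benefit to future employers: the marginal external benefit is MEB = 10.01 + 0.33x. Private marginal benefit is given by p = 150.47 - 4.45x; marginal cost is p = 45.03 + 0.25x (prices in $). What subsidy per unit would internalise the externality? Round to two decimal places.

subsidy = $18.73 per unit

Social marginal benefit = demand + MEB = 160.48 - 4.12x.
Set SMB = MC: 160.48 - 4.12x = 45.03 + 0.25x → x* = 26.4188.
The Pigouvian subsidy equals MEB at x*: 10.01 + 0.33×26.4188 = 18.7282.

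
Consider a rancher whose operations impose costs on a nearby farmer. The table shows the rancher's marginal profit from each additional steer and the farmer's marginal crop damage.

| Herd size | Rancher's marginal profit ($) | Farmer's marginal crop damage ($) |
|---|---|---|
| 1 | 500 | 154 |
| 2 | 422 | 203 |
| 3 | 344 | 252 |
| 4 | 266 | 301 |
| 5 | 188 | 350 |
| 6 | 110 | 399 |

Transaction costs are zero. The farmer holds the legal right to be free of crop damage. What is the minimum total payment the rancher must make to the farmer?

$609

Efficient level: marginal profit ≥ marginal crop damage through level 3, so k* = 3.
With the farmer holding the right, the rancher must at least compensate total damage at k*: 154 + 203 + 252 = 609.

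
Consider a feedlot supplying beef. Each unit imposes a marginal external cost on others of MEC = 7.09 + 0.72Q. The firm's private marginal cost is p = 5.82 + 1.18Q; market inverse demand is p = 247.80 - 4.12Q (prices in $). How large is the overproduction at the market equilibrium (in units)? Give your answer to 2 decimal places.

6.64 units

Market equilibrium (private): 5.82 + 1.18Q = 247.80 - 4.12Q → Q_m = 45.6566.
Social marginal cost = private MC + MEC = 12.91 + 1.90Q.
Set SMC = demand: 12.91 + 1.90Q = 247.80 - 4.12Q → Q* = 39.0183.
Gap = |45.6566 − 39.0183| = 6.6383.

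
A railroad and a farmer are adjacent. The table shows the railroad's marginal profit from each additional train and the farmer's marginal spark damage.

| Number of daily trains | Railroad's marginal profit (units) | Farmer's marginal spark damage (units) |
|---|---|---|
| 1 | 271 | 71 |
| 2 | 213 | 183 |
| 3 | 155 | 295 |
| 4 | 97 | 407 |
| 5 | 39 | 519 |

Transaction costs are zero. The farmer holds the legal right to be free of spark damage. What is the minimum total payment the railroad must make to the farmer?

Efficient level: marginal profit ≥ marginal spark damage through level 2, so k* = 2.
With the farmer holding the right, the railroad must at least compensate total damage at k*: 71 + 183 = 254.

254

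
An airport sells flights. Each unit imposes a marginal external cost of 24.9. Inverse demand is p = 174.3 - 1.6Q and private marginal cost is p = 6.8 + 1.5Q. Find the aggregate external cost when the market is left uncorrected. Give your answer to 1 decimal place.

Market equilibrium (private): 6.8 + 1.5Q = 174.3 - 1.6Q → Q_m = 54.0323.
Total external cost = MEC × Q_m = 24.9 × 54.0323 = 1345.4043.

1345.4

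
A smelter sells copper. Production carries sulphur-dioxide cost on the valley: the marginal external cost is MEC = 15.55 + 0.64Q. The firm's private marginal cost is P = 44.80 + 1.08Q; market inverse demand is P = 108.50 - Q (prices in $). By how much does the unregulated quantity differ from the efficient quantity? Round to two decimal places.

12.92 units

Market equilibrium (private): 44.80 + 1.08Q = 108.50 - Q → Q_m = 30.6250.
Social marginal cost = private MC + MEC = 60.35 + 1.72Q.
Set SMC = demand: 60.35 + 1.72Q = 108.50 - Q → Q* = 17.7022.
Gap = |30.6250 − 17.7022| = 12.9228.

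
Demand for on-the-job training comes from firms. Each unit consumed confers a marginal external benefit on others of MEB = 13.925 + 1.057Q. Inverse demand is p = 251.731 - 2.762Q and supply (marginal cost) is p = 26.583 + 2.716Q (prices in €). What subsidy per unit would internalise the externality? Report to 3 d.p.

Social marginal benefit = demand + MEB = 265.656 - 1.705Q.
Set SMB = MC: 265.656 - 1.705Q = 26.583 + 2.716Q → Q* = 54.0767.
The Pigouvian subsidy equals MEB at Q*: 13.925 + 1.057×54.0767 = 71.0841.

subsidy = €71.084 per unit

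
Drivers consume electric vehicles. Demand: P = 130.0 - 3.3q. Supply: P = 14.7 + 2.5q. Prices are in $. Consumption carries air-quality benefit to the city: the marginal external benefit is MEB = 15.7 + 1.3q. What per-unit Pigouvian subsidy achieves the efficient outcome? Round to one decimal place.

subsidy = $53.5 per unit

Social marginal benefit = demand + MEB = 145.7 - 2.0q.
Set SMB = MC: 145.7 - 2.0q = 14.7 + 2.5q → q* = 29.1111.
The Pigouvian subsidy equals MEB at q*: 15.7 + 1.3×29.1111 = 53.5444.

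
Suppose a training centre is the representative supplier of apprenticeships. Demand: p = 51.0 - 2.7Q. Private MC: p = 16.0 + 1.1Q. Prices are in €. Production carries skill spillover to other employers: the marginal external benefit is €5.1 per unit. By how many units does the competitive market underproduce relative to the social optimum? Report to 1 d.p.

1.3 units

Market equilibrium (private): 16.0 + 1.1Q = 51.0 - 2.7Q → Q_m = 9.2105.
Social marginal cost = private MC − MEB = 10.9 + 1.1Q.
Set SMC = demand: 10.9 + 1.1Q = 51.0 - 2.7Q → Q* = 10.5526.
Gap = |9.2105 − 10.5526| = 1.3421.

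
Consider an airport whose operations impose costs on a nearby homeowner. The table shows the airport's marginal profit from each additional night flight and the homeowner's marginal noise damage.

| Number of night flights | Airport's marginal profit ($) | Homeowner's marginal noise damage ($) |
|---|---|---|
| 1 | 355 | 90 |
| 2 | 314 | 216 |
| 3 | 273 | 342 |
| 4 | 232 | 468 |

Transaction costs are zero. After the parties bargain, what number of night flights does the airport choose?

Bargaining reaches the level where marginal profit last exceeds marginal noise damage.
That holds through level 2 (314 ≥ 216) but not at 3 (273 < 342).

2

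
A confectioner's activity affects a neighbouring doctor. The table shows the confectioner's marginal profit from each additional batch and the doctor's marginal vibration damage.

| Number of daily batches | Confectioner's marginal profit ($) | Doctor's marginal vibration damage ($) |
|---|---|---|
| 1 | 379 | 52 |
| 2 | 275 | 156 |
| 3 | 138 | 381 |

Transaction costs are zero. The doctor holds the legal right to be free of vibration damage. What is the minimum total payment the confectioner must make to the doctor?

Efficient level: marginal profit ≥ marginal vibration damage through level 2, so k* = 2.
With the doctor holding the right, the confectioner must at least compensate total damage at k*: 52 + 156 = 208.

$208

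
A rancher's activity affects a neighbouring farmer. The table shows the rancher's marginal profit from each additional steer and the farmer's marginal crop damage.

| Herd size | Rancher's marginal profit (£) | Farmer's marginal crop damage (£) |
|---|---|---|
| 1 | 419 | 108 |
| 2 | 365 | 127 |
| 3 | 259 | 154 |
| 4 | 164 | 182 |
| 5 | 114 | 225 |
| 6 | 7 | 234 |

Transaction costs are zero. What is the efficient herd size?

Bargaining reaches the level where marginal profit last exceeds marginal crop damage.
That holds through level 3 (259 ≥ 154) but not at 4 (164 < 182).

3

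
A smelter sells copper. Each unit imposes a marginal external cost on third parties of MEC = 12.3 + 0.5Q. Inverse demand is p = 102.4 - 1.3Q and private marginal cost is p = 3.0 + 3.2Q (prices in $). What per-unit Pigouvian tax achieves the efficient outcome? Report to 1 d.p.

Social marginal cost = private MC + MEC = 15.3 + 3.7Q.
Set SMC = demand: 15.3 + 3.7Q = 102.4 - 1.3Q → Q* = 17.4200.
The Pigouvian tax equals MEC at Q*: 12.3 + 0.5×17.4200 = 21.0100.

tax = $21.0 per unit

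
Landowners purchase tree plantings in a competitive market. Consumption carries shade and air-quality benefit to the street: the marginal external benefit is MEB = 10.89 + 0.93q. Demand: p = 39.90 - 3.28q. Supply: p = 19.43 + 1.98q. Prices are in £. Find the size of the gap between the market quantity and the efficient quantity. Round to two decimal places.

3.35 units

Market equilibrium (private): 19.43 + 1.98q = 39.90 - 3.28q → q_m = 3.8916.
Social marginal benefit = demand + MEB = 50.79 - 2.35q.
Set SMB = MC: 50.79 - 2.35q = 19.43 + 1.98q → q* = 7.2425.
Gap = |3.8916 − 7.2425| = 3.3509.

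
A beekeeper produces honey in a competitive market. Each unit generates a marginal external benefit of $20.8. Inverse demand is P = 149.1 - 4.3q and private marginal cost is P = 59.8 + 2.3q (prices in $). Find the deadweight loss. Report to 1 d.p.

DWL = $32.8

Market equilibrium (private): 59.8 + 2.3q = 149.1 - 4.3q → q_m = 13.5303.
Social marginal cost = private MC − MEB = 39.0 + 2.3q.
Set SMC = demand: 39.0 + 2.3q = 149.1 - 4.3q → q* = 16.6818.
Between q* and q_m the wedge demand − SMC runs linearly from 0 to MEB(q_m), so the loss is a triangle.
DWL = ½ × 3.1515 × 20.8000 = 32.7756.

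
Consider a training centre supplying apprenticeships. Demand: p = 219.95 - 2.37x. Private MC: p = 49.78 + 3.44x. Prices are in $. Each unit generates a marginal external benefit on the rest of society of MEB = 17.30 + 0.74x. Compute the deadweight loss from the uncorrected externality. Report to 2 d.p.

DWL = $149.80

Market equilibrium (private): 49.78 + 3.44x = 219.95 - 2.37x → x_m = 29.2892.
Social marginal cost = private MC − MEB = 32.48 + 2.70x.
Set SMC = demand: 32.48 + 2.70x = 219.95 - 2.37x → x* = 36.9763.
The loss is the area between SMC and demand from x* to x_m; with linear curves that's a triangle of height MEB(x_m).
DWL = ½ × 7.6871 × 38.9740 = 149.7985.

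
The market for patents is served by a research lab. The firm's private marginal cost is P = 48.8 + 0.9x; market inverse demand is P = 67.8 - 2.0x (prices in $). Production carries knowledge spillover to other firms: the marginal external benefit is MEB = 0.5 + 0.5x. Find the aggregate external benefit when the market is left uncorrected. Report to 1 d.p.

Market equilibrium (private): 48.8 + 0.9x = 67.8 - 2.0x → x_m = 6.5517.
Total external benefit = ∫₀^{x_m} (0.5 + 0.5x) dx = 0.5×6.5517 + ½×0.5×6.5517² = 14.0070.

$14.0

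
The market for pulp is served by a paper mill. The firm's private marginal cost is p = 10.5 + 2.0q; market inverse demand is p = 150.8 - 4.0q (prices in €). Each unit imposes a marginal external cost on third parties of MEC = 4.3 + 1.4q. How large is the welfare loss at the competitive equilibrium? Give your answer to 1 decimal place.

DWL = €92.7

Market equilibrium (private): 10.5 + 2.0q = 150.8 - 4.0q → q_m = 23.3833.
Social marginal cost = private MC + MEC = 14.8 + 3.4q.
Set SMC = demand: 14.8 + 3.4q = 150.8 - 4.0q → q* = 18.3784.
The welfare-loss triangle has base |q_m − q*| and height MEC(q_m) (the vertical gap between SMC and demand is zero at q* and MEC at q_m).
DWL = ½ × 5.0049 × 37.0367 = 92.6825.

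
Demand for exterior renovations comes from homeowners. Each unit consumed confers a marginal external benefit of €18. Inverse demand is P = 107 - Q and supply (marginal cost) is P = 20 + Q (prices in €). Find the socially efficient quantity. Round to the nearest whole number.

Social marginal benefit = demand + MEB = 125 - Q.
Set SMB = MC: 125 - Q = 20 + Q → Q* = 52.5000.

Q* = 53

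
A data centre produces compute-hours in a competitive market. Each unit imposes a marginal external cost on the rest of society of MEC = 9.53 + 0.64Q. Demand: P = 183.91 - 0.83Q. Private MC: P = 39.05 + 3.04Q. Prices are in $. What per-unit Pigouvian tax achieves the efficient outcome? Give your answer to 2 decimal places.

tax = $28.73 per unit

Social marginal cost = private MC + MEC = 48.58 + 3.68Q.
Set SMC = demand: 48.58 + 3.68Q = 183.91 - 0.83Q → Q* = 30.0067.
The Pigouvian tax equals MEC at Q*: 9.53 + 0.64×30.0067 = 28.7343.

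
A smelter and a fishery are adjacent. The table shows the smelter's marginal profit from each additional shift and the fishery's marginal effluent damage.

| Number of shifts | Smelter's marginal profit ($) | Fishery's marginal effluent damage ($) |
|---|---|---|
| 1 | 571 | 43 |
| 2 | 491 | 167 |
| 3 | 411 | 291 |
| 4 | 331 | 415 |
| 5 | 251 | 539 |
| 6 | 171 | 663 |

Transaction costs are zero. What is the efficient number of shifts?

Bargaining reaches the level where marginal profit last exceeds marginal effluent damage.
That holds through level 3 (411 ≥ 291) but not at 4 (331 < 415).

3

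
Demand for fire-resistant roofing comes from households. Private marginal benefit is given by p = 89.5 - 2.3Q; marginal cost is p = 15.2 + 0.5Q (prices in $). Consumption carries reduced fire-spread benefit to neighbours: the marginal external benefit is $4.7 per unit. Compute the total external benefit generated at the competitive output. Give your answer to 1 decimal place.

$124.7

Market equilibrium (private): 15.2 + 0.5Q = 89.5 - 2.3Q → Q_m = 26.5357.
Total external benefit = MEB × Q_m = 4.7 × 26.5357 = 124.7178.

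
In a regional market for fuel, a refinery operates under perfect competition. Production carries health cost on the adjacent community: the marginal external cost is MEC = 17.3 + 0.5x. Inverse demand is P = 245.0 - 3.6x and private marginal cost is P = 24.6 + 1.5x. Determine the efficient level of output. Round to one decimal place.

x* = 36.3

Social marginal cost = private MC + MEC = 41.9 + 2.0x.
Set SMC = demand: 41.9 + 2.0x = 245.0 - 3.6x → x* = 36.2679.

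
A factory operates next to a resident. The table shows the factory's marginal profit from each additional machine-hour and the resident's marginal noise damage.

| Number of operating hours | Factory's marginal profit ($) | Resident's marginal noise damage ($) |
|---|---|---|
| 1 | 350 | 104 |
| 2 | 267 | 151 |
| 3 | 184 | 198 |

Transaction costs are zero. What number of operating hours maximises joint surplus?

2

Bargaining reaches the level where marginal profit last exceeds marginal noise damage.
That holds through level 2 (267 ≥ 151) but not at 3 (184 < 198).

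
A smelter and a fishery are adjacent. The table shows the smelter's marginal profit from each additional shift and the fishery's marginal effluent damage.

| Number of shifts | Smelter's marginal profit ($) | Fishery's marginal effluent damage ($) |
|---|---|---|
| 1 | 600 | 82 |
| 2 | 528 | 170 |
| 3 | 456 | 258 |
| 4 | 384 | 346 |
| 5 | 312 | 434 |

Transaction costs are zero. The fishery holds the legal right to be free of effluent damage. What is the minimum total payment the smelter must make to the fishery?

$856

Efficient level: marginal profit ≥ marginal effluent damage through level 4, so k* = 4.
With the fishery holding the right, the smelter must at least compensate total damage at k*: 82 + 170 + 258 + 346 = 856.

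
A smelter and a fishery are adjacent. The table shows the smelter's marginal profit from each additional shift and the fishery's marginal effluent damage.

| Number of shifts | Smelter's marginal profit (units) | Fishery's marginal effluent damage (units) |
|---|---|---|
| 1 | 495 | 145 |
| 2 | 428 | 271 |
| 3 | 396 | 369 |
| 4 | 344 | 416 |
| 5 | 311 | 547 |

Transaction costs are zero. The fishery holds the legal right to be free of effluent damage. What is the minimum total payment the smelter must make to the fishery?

785

Efficient level: marginal profit ≥ marginal effluent damage through level 3, so k* = 3.
With the fishery holding the right, the smelter must at least compensate total damage at k*: 145 + 271 + 369 = 785.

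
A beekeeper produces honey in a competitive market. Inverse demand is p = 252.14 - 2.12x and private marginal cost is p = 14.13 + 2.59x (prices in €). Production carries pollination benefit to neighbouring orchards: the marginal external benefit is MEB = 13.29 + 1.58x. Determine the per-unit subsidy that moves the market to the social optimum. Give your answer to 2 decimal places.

Social marginal cost = private MC − MEB = 0.84 + 1.01x.
Set SMC = demand: 0.84 + 1.01x = 252.14 - 2.12x → x* = 80.2875.
The Pigouvian subsidy equals MEB at x*: 13.29 + 1.58×80.2875 = 140.1443.

subsidy = €140.14 per unit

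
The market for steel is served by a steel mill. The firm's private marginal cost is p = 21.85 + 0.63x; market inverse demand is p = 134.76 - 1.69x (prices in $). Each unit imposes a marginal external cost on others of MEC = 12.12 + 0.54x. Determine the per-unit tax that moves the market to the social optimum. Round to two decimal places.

Social marginal cost = private MC + MEC = 33.97 + 1.17x.
Set SMC = demand: 33.97 + 1.17x = 134.76 - 1.69x → x* = 35.2413.
The Pigouvian tax equals MEC at x*: 12.12 + 0.54×35.2413 = 31.1503.

tax = $31.15 per unit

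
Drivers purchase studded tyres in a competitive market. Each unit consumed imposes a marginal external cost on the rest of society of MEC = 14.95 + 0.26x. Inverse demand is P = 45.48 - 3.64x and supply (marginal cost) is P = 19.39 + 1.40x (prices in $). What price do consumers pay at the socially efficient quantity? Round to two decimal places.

Social marginal benefit = demand − MEC = 30.53 - 3.90x.
Set SMB = MC: 30.53 - 3.90x = 19.39 + 1.40x → x* = 2.1019.
Consumer price on the demand curve at x*: 45.48 − 3.64×2.1019 = 37.8291.

P = $37.83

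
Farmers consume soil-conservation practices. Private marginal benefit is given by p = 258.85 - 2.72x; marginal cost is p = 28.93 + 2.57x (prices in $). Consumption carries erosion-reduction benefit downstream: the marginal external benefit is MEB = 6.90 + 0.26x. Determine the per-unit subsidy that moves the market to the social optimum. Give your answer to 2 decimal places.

subsidy = $19.14 per unit

Social marginal benefit = demand + MEB = 265.75 - 2.46x.
Set SMB = MC: 265.75 - 2.46x = 28.93 + 2.57x → x* = 47.0815.
The Pigouvian subsidy equals MEB at x*: 6.90 + 0.26×47.0815 = 19.1412.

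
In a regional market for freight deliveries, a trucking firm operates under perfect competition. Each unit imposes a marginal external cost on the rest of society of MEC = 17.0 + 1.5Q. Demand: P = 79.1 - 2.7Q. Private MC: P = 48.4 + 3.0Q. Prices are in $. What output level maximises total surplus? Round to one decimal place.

Q* = 1.9

Social marginal cost = private MC + MEC = 65.4 + 4.5Q.
Set SMC = demand: 65.4 + 4.5Q = 79.1 - 2.7Q → Q* = 1.9028.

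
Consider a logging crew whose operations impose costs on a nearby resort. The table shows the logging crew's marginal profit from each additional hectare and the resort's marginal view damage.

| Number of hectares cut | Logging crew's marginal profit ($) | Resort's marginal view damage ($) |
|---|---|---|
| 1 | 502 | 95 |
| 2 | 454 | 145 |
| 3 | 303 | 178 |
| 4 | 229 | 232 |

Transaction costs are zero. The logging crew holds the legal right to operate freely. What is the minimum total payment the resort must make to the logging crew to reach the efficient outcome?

Left alone the logging crew would choose level 4 (marginal profit stays positive).
Efficient level: k* = 3 (marginal profit ≥ marginal view damage through 3).
The resort must at least cover the logging crew's forgone profit from cutting 4→3: 229 = 229.

$229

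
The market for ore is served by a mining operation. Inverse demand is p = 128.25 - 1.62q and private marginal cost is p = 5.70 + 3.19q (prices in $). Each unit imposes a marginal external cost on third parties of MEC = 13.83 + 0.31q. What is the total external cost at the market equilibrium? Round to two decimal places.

Market equilibrium (private): 5.70 + 3.19q = 128.25 - 1.62q → q_m = 25.4782.
Total external cost = ∫₀^{q_m} (13.83 + 0.31q) dq = 13.83×25.4782 + ½×0.31×25.4782² = 452.9800.

$452.98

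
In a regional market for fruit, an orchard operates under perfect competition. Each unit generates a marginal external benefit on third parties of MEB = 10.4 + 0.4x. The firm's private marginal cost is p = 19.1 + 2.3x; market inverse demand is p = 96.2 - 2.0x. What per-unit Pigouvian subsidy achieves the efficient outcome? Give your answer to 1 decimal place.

subsidy = 19.4 per unit

Social marginal cost = private MC − MEB = 8.7 + 1.9x.
Set SMC = demand: 8.7 + 1.9x = 96.2 - 2.0x → x* = 22.4359.
The Pigouvian subsidy equals MEB at x*: 10.4 + 0.4×22.4359 = 19.3744.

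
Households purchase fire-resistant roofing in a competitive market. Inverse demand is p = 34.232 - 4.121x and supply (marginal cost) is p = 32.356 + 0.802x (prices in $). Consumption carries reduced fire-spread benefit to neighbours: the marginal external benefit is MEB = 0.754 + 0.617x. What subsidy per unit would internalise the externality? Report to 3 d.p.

Social marginal benefit = demand + MEB = 34.986 - 3.504x.
Set SMB = MC: 34.986 - 3.504x = 32.356 + 0.802x → x* = 0.6108.
The Pigouvian subsidy equals MEB at x*: 0.754 + 0.617×0.6108 = 1.1309.

subsidy = $1.131 per unit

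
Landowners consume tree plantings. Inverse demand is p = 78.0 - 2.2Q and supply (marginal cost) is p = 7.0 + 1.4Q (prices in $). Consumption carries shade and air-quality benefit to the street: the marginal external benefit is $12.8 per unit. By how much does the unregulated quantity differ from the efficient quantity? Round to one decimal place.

3.6 units

Market equilibrium (private): 7.0 + 1.4Q = 78.0 - 2.2Q → Q_m = 19.7222.
Social marginal benefit = demand + MEB = 90.8 - 2.2Q.
Set SMB = MC: 90.8 - 2.2Q = 7.0 + 1.4Q → Q* = 23.2778.
Gap = |19.7222 − 23.2778| = 3.5556.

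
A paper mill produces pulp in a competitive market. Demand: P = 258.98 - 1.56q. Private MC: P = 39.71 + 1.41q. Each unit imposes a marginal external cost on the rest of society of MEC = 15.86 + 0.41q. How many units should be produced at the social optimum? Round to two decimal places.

Social marginal cost = private MC + MEC = 55.57 + 1.82q.
Set SMC = demand: 55.57 + 1.82q = 258.98 - 1.56q → q* = 60.1805.

q* = 60.18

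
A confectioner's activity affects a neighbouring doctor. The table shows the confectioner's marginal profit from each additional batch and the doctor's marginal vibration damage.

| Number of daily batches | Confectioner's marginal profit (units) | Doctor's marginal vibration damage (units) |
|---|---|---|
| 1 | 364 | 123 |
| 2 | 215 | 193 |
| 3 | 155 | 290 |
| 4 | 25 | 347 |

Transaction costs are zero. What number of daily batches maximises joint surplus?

Bargaining reaches the level where marginal profit last exceeds marginal vibration damage.
That holds through level 2 (215 ≥ 193) but not at 3 (155 < 290).

2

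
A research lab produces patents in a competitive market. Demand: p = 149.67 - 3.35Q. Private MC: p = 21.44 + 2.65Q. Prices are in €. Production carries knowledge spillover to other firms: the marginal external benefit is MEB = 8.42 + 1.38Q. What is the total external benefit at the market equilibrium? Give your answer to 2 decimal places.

Market equilibrium (private): 21.44 + 2.65Q = 149.67 - 3.35Q → Q_m = 21.3717.
Total external benefit = ∫₀^{Q_m} (8.42 + 1.38Q) dQ = 8.42×21.3717 + ½×1.38×21.3717² = 495.1069.

€495.11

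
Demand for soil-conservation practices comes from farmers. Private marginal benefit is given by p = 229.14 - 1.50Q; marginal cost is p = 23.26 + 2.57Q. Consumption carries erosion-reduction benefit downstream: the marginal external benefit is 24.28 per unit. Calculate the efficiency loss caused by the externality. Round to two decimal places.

Market equilibrium (private): 23.26 + 2.57Q = 229.14 - 1.50Q → Q_m = 50.5848.
Social marginal benefit = demand + MEB = 253.42 - 1.50Q.
Set SMB = MC: 253.42 - 1.50Q = 23.26 + 2.57Q → Q* = 56.5504.
The loss is the area between SMB and MC from Q* to Q_m; with linear curves that's a triangle of height MEB(Q_m).
DWL = ½ × 5.9656 × 24.2800 = 72.4224.

DWL = 72.42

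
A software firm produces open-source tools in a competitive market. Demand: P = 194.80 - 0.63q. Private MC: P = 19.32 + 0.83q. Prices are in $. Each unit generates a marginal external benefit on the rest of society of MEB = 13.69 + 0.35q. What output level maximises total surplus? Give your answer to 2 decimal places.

Social marginal cost = private MC − MEB = 5.63 + 0.48q.
Set SMC = demand: 5.63 + 0.48q = 194.80 - 0.63q → q* = 170.4234.

q* = 170.42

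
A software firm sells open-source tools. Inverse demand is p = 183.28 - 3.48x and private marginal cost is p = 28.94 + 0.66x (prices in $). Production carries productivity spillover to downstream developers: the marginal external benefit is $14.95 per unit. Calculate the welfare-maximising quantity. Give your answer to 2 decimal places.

Social marginal cost = private MC − MEB = 13.99 + 0.66x.
Set SMC = demand: 13.99 + 0.66x = 183.28 - 3.48x → x* = 40.8913.

x* = 40.89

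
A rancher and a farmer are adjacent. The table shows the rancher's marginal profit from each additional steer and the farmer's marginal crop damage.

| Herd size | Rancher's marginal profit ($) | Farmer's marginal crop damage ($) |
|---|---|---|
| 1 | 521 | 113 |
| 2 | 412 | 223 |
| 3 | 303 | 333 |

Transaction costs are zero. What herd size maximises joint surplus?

2

Bargaining reaches the level where marginal profit last exceeds marginal crop damage.
That holds through level 2 (412 ≥ 223) but not at 3 (303 < 333).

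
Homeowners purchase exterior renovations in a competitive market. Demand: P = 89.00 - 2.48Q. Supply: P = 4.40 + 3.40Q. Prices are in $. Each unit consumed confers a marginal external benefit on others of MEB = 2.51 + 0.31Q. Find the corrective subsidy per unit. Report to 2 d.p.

subsidy = $7.36 per unit

Social marginal benefit = demand + MEB = 91.51 - 2.17Q.
Set SMB = MC: 91.51 - 2.17Q = 4.40 + 3.40Q → Q* = 15.6391.
The Pigouvian subsidy equals MEB at Q*: 2.51 + 0.31×15.6391 = 7.3581.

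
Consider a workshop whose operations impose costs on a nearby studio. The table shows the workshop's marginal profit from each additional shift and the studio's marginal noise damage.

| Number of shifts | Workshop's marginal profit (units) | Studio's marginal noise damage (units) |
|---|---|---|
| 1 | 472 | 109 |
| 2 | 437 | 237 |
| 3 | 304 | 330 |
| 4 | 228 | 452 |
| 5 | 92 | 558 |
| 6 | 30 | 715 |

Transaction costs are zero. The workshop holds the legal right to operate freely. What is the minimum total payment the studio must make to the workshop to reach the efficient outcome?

654

Left alone the workshop would choose level 6 (marginal profit stays positive).
Efficient level: k* = 2 (marginal profit ≥ marginal noise damage through 2).
The studio must at least cover the workshop's forgone profit from cutting 6→2: 304 + 228 + 92 + 30 = 654.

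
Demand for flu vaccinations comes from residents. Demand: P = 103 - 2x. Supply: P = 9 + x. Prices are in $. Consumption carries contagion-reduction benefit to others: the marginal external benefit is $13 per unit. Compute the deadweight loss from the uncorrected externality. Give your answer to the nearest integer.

DWL = $28

Market equilibrium (private): 9 + x = 103 - 2x → x_m = 31.3333.
Social marginal benefit = demand + MEB = 116 - 2x.
Set SMB = MC: 116 - 2x = 9 + x → x* = 35.6667.
The loss is the area between SMB and MC from x* to x_m; with linear curves that's a triangle of height MEB(x_m).
DWL = ½ × 4.3334 × 13.0000 = 28.1671.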